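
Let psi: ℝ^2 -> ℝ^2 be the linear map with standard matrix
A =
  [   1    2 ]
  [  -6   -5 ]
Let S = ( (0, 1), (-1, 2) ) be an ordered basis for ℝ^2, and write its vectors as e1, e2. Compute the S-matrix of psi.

Let P have columns e1, e2. Then [psi]_S = P^(-1) A P.
Here det P = 1, so P^(-1) is integer; computing A P first and then P^(-1)(A P) gives [[-1, 2], [-2, -3]].

[[-1, 2], [-2, -3]]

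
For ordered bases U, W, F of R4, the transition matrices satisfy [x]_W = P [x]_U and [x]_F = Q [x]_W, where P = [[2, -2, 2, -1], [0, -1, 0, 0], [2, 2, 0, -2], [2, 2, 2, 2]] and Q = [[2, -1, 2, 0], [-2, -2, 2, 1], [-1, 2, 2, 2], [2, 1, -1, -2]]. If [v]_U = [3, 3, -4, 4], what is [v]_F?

Apply P to get W-coordinates [-12, -3, 4, 12], then Q to get F-coordinates.
The result is [v]_F = [-13, 50, 38, -55].

[-13, 50, 38, -55]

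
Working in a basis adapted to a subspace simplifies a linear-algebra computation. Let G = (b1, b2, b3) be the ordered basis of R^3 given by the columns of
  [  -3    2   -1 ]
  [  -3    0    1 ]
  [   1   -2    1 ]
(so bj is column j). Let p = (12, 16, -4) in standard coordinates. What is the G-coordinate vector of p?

Write p = c_1 b1 + ... + c_3 b3 and solve for the c_i.
Row-reducing the augmented matrix [M | p] gives c = (-4, 2, 4).
Check: -4b1 + 2b2 + 4b3 = (12, 16, -4).

(-4, 2, 4)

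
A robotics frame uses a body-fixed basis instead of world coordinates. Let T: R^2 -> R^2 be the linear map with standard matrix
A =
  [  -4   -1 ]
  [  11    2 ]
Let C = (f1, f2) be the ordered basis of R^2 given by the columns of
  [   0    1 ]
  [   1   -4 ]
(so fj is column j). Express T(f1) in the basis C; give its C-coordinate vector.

<-2, -1>

Compute T(f1) = A f1 = <-1, 2> in standard coordinates.
Then write this in C-coordinates: solve for y in y_1 f1 + y_2 f2 = <-1, 2>.
This gives y = <-2, -1>, which is column 1 of [T]_C.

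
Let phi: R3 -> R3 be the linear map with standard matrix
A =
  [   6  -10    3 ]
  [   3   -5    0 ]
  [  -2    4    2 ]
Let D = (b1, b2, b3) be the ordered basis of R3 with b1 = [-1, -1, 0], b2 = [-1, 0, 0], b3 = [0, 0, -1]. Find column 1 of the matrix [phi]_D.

[-2, -2, 2]

Column 1 of [phi]_D is the D-coordinate vector of phi(b1).
In standard coordinates phi(b1) = A b1 = [4, 2, -2].
Converting to D: [4, 2, -2] = -2b1 - 2b2 + 2b3, so the coordinate vector is [-2, -2, 2].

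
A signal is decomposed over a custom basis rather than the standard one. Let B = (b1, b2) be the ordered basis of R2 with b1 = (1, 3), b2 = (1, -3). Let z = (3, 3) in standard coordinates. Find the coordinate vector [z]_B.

(2, 1)

[z]_B is the unique c with M c = z, where M has columns b1, b2.
System: c_1 + c_2 = 3, 3c_1 - 3c_2 = 3; solving gives c_1 = 2, c_2 = 1.
Check: 2b1 + b2 = (3, 3).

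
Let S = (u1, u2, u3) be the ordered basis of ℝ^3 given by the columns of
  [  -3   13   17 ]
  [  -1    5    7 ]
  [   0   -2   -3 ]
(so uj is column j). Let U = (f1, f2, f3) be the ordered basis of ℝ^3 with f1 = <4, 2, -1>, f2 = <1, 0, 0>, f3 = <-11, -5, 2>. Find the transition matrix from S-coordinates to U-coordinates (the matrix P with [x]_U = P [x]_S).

Column j of P is [uj]_U, since P maps S-coordinates to U-coordinates.
Expressing u1 in U: u1 = 2f1 + 0·f2 + f3, so column 1 of P is <2, 0, 1>.
Doing the same for each uj gives P = [[2, 0, 1], [0, 2, 2], [1, -1, -1]].

[[2, 0, 1], [0, 2, 2], [1, -1, -1]]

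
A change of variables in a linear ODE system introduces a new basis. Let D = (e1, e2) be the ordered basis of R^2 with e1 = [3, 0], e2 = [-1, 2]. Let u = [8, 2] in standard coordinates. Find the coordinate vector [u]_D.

[3, 1]

Write u = c_1 e1 + c_2 e2 and solve for the c_i.
System: 3c_1 - c_2 = 8, 0c_1 + 2c_2 = 2; solving gives c_1 = 3, c_2 = 1.
Check: 3e1 + e2 = [8, 2].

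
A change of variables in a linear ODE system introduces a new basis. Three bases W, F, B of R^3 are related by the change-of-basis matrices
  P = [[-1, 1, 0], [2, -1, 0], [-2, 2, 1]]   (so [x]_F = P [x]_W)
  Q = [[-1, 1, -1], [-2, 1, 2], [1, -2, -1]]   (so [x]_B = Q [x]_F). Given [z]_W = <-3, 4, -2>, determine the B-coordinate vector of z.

<-29, 0, 15>

Apply P to get F-coordinates <7, -10, 12>, then Q to get B-coordinates.
The result is [z]_B = <-29, 0, 15>.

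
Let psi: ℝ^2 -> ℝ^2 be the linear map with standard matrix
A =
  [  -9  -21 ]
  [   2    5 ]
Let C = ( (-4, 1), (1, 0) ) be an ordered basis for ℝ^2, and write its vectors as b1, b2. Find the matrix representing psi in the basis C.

[[-3, 2], [3, -1]]

The j-th column of [psi]_C is [psi(bj)]_C.
psi(b1) = A b1 = (15, -3) = -3b1 + 3b2, so column 1 is (-3, 3).
Repeating for b2 and assembling the columns gives [[-3, 2], [3, -1]].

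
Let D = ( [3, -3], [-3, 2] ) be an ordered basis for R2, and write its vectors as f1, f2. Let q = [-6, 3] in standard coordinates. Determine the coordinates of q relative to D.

[1, 3]

[q]_D is the unique c with M c = q, where M has columns f1, f2.
System: 3c_1 - 3c_2 = -6, -3c_1 + 2c_2 = 3; solving gives c_1 = 1, c_2 = 3.
Check: f1 + 3f2 = [-6, 3].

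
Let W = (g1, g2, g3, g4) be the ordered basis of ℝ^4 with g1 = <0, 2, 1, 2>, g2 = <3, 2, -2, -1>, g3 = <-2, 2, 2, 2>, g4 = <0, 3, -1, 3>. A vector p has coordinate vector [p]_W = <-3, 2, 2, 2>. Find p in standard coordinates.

p = M [p]_W, where M has columns g1, ..., g4.
Carrying out the matrix-vector product, p = <2, 8, -5, 2>.

<2, 8, -5, 2>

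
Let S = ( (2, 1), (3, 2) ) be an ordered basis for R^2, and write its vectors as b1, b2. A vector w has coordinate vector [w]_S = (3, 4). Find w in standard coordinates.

(18, 11)

By definition w = 3b1 + 4b2.
Summing componentwise gives (18, 11).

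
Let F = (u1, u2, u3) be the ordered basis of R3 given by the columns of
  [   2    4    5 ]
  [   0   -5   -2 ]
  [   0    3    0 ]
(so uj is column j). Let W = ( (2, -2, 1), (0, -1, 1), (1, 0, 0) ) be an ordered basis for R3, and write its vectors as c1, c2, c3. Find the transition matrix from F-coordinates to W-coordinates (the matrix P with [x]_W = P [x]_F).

Let M have columns uj and N have columns cj. Then for every x, N [x]_W = x = M [x]_F, so P = N^(-1) M.
Since det N = -1, N^(-1) has integer entries; multiplying gives P = [[0, 2, 2], [0, 1, -2], [2, 0, 1]].

[[0, 2, 2], [0, 1, -2], [2, 0, 1]]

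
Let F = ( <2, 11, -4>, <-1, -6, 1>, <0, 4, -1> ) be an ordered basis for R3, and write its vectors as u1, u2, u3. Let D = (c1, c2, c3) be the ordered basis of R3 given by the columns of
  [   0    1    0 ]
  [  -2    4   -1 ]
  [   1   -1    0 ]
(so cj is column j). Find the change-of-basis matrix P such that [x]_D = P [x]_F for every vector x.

Take x = uj: its F-coordinates are the j-th standard unit vector, so P e_j — column j of P — equals [uj]_D.
u1 = -2c1 + 2c2 + c3, giving column 1 = <-2, 2, 1>; repeating for each j gives P = [[-2, 0, -1], [2, -1, 0], [1, 2, -2]].

[[-2, 0, -1], [2, -1, 0], [1, 2, -2]]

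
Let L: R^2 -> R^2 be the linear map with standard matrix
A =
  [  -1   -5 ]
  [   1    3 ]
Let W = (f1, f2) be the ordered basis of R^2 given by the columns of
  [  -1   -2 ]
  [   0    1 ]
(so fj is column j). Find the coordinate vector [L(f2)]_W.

Column 2 of [L]_W is the W-coordinate vector of L(f2).
In standard coordinates L(f2) = A f2 = [-3, 1].
Converting to W: [-3, 1] = f1 + f2, so the coordinate vector is [1, 1].

[1, 1]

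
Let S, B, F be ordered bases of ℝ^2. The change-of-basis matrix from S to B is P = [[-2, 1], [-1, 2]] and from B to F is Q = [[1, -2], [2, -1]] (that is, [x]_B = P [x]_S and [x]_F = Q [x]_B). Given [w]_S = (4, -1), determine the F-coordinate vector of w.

Composing the changes, [w]_F = Q P [w]_S.
Q P = [[0, -3], [-3, 0]]; applying this to (4, -1) gives (3, -12).

(3, -12)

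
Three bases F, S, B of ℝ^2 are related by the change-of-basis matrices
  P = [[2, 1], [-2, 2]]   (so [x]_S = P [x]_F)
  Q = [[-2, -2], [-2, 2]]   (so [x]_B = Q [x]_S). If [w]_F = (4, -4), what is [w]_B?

Apply P to get S-coordinates (4, -16), then Q to get B-coordinates.
The result is [w]_B = (24, -40).

(24, -40)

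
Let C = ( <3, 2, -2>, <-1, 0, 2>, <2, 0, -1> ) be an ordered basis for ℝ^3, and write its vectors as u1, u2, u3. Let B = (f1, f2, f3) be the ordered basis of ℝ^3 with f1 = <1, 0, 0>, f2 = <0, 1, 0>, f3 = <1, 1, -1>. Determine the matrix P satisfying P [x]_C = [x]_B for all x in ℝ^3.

[[1, 1, 1], [0, 2, -1], [2, -2, 1]]

Let M have columns uj and N have columns fj. Then for every x, N [x]_B = x = M [x]_C, so P = N^(-1) M.
Since det N = -1, N^(-1) has integer entries; multiplying gives P = [[1, 1, 1], [0, 2, -1], [2, -2, 1]].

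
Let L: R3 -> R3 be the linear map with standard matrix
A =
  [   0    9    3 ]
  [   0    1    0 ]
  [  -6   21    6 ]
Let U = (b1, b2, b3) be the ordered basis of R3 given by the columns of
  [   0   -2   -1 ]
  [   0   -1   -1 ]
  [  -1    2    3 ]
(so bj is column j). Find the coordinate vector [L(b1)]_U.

[3, 3, -3]

Compute L(b1) = A b1 = [-3, 0, -6] in standard coordinates.
Then write this in U-coordinates: solve for y in y_1 b1 + ... + y_3 b3 = [-3, 0, -6].
This gives y = [3, 3, -3], which is column 1 of [L]_U.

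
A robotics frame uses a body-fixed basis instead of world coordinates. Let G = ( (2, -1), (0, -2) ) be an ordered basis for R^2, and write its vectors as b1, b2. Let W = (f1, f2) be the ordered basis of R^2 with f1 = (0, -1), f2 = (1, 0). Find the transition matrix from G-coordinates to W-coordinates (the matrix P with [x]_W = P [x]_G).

Column j of P is [bj]_W, since P maps G-coordinates to W-coordinates.
Expressing b1 in W: b1 = f1 + 2f2, so column 1 of P is (1, 2).
Doing the same for each bj gives P = [[1, 2], [2, 0]].

[[1, 2], [2, 0]]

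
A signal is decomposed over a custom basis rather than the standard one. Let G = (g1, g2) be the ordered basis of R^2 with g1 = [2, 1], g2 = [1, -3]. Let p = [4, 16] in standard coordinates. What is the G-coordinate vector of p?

[4, -4]

[p]_G is the unique c with M c = p, where M has columns g1, g2.
System: 2c_1 + c_2 = 4, c_1 - 3c_2 = 16; solving gives c_1 = 4, c_2 = -4.
Check: 4g1 - 4g2 = [4, 16].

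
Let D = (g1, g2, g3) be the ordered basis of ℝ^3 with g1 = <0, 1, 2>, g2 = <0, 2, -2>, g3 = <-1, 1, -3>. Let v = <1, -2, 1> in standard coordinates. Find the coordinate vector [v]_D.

<-1, 0, -1>

[v]_D is the unique c with M c = v, where M has columns g1, ..., g3.
Solving this 3x3 system gives c = (-1, 0, -1).
Check: -g1 + 0·g2 - g3 = <1, -2, 1>.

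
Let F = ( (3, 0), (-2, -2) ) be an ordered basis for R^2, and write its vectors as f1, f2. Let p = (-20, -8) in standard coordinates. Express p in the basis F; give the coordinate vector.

(-4, 4)

We seek scalars with c_1 f1 + c_2 f2 = p; equivalently solve M c = p where the columns of M are f1, f2.
System: 3c_1 - 2c_2 = -20, 0c_1 - 2c_2 = -8; solving gives c_1 = -4, c_2 = 4.
Check: -4f1 + 4f2 = (-20, -8).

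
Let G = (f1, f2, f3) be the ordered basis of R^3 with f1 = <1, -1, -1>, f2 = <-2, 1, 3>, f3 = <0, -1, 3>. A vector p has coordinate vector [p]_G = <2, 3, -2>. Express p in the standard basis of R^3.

<-4, 3, 1>

The coordinates say p = 2f1 + 3f2 - 2f3; adding the scaled basis vectors gives <-4, 3, 1>.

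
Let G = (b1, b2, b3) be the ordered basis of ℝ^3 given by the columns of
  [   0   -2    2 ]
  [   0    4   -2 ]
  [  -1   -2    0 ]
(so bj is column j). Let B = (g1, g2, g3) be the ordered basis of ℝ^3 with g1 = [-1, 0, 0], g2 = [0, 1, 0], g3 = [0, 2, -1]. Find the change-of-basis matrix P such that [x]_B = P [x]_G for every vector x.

[[0, 2, -2], [-2, 0, -2], [1, 2, 0]]

Column j of P is [bj]_B, since P maps G-coordinates to B-coordinates.
Expressing b1 in B: b1 = 0·g1 - 2g2 + g3, so column 1 of P is [0, -2, 1].
Doing the same for each bj gives P = [[0, 2, -2], [-2, 0, -2], [1, 2, 0]].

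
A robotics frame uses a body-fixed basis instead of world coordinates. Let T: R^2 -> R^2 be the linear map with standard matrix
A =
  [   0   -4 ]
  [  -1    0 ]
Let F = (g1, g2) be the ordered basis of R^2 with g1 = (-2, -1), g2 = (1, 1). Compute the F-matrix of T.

Let P have columns g1, g2. Then [T]_F = P^(-1) A P.
Here det P = -1, so P^(-1) is integer; computing A P first and then P^(-1)(A P) gives [[-2, 3], [0, 2]].

[[-2, 3], [0, 2]]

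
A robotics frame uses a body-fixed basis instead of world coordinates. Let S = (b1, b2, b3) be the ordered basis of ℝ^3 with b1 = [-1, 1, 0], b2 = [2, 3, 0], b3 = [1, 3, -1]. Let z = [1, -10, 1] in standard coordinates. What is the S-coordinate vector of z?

[-4, -1, -1]

Write z = c_1 b1 + ... + c_3 b3 and solve for the c_i.
Row-reducing the augmented matrix [M | z] gives c = (-4, -1, -1).
Check: -4b1 - b2 - b3 = [1, -10, 1].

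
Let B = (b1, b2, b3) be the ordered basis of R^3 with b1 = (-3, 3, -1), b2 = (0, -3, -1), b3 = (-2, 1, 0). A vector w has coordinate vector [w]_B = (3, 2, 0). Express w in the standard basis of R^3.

The coordinates say w = 3b1 + 2b2 + 0·b3; adding the scaled basis vectors gives (-9, 3, -5).

(-9, 3, -5)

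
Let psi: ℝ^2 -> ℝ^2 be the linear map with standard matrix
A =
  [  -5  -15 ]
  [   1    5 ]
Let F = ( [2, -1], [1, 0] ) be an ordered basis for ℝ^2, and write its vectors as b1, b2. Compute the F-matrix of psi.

[[3, -1], [-1, -3]]

With P the matrix whose columns are b1, b2, [psi]_F = P^(-1) A P.
Column by column: psi(b1) = A b1 = [5, -3]; its F-coordinates [3, -1] give column 1.
Continuing for each basis vector yields [psi]_F = [[3, -1], [-1, -3]].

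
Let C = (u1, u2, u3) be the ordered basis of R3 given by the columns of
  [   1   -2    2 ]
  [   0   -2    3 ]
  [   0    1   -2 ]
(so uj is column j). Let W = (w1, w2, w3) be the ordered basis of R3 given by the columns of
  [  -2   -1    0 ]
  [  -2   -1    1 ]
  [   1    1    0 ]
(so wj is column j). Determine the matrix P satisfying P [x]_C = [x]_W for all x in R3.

[[-1, 1, 0], [1, 0, -2], [-1, 0, 1]]

Column j of P is [uj]_W, since P maps C-coordinates to W-coordinates.
Expressing u1 in W: u1 = -w1 + w2 - w3, so column 1 of P is [-1, 1, -1].
Doing the same for each uj gives P = [[-1, 1, 0], [1, 0, -2], [-1, 0, 1]].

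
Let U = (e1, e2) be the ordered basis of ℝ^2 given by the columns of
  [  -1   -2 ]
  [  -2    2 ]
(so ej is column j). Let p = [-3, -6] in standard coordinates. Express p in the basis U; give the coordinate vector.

[3, 0]

[p]_U is the unique c with M c = p, where M has columns e1, e2.
System: -c_1 - 2c_2 = -3, -2c_1 + 2c_2 = -6; solving gives c_1 = 3, c_2 = 0.
Check: 3e1 + 0·e2 = [-3, -6].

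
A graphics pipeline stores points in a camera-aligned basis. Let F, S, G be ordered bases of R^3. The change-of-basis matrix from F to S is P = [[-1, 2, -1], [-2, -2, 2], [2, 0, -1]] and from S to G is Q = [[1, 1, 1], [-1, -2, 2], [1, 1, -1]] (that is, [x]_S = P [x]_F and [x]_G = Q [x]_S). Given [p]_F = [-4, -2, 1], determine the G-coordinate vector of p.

Composing the changes, [p]_G = Q P [p]_F.
Q P = [[-1, 0, 0], [9, 2, -5], [-5, 0, 2]]; applying this to [-4, -2, 1] gives [4, -45, 22].

[4, -45, 22]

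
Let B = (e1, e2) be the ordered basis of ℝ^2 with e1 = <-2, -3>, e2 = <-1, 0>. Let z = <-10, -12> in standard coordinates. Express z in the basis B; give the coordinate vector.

Write z = c_1 e1 + c_2 e2 and solve for the c_i.
System: -2c_1 - c_2 = -10, -3c_1 + 0c_2 = -12; solving gives c_1 = 4, c_2 = 2.
Check: 4e1 + 2e2 = <-10, -12>.

<4, 2>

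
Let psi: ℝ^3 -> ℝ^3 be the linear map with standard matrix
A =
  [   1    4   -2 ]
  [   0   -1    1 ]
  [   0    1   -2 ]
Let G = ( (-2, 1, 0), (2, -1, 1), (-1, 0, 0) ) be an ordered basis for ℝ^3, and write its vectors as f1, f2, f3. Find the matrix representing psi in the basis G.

[[0, -1, 0], [1, -3, 0], [0, 0, 1]]

The j-th column of [psi]_G is [psi(fj)]_G.
psi(f1) = A f1 = (2, -1, 1) = 0·f1 + f2 + 0·f3, so column 1 is (0, 1, 0).
Repeating for f2, f3 and assembling the columns gives [[0, -1, 0], [1, -3, 0], [0, 0, 1]].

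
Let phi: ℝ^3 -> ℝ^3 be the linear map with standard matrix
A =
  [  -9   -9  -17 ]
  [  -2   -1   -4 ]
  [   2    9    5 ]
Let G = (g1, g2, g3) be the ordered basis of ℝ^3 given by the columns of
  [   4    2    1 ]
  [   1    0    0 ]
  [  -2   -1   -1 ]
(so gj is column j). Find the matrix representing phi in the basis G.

[[-1, 0, 2], [-2, -2, 1], [-3, 3, -2]]

With P the matrix whose columns are g1, ..., g3, [phi]_G = P^(-1) A P.
Column by column: phi(g1) = A g1 = [-11, -1, 7]; its G-coordinates [-1, -2, -3] give column 1.
Continuing for each basis vector yields [phi]_G = [[-1, 0, 2], [-2, -2, 1], [-3, 3, -2]].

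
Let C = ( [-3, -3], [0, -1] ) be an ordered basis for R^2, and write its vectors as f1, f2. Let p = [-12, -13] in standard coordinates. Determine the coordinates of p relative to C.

[4, 1]

We seek scalars with c_1 f1 + c_2 f2 = p; equivalently solve M c = p where the columns of M are f1, f2.
System: -3c_1 + 0c_2 = -12, -3c_1 - c_2 = -13; solving gives c_1 = 4, c_2 = 1.
Check: 4f1 + f2 = [-12, -13].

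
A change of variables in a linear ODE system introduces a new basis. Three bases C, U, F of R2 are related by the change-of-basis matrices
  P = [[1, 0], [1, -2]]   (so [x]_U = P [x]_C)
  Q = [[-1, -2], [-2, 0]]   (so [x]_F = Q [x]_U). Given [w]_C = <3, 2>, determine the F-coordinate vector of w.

<-1, -6>

Apply P to get U-coordinates <3, -1>, then Q to get F-coordinates.
The result is [w]_F = <-1, -6>.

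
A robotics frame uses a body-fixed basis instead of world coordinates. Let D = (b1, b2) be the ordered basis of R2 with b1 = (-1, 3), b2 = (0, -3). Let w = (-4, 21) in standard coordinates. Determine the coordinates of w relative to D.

(4, -3)

Write w = c_1 b1 + c_2 b2 and solve for the c_i.
System: -c_1 + 0c_2 = -4, 3c_1 - 3c_2 = 21; solving gives c_1 = 4, c_2 = -3.
Check: 4b1 - 3b2 = (-4, 21).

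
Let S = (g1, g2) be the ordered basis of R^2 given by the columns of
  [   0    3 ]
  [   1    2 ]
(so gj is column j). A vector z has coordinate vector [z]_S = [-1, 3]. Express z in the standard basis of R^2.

[9, 5]

By definition z = -g1 + 3g2.
Summing componentwise gives [9, 5].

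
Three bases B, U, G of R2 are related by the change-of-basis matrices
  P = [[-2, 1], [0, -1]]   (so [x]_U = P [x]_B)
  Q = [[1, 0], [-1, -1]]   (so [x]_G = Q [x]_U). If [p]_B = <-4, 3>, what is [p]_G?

<11, -8>

First [p]_U = P [p]_B = <11, -3>.
Then [p]_G = Q [p]_U = <11, -8>.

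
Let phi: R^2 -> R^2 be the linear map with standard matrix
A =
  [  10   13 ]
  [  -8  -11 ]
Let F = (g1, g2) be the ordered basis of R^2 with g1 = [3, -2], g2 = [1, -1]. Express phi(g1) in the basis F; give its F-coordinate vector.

Column 1 of [phi]_F is the F-coordinate vector of phi(g1).
In standard coordinates phi(g1) = A g1 = [4, -2].
Converting to F: [4, -2] = 2g1 - 2g2, so the coordinate vector is [2, -2].

[2, -2]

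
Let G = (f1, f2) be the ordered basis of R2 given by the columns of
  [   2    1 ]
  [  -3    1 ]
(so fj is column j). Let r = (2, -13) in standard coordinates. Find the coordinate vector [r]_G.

(3, -4)

[r]_G is the unique c with M c = r, where M has columns f1, f2.
System: 2c_1 + c_2 = 2, -3c_1 + c_2 = -13; solving gives c_1 = 3, c_2 = -4.
Check: 3f1 - 4f2 = (2, -13).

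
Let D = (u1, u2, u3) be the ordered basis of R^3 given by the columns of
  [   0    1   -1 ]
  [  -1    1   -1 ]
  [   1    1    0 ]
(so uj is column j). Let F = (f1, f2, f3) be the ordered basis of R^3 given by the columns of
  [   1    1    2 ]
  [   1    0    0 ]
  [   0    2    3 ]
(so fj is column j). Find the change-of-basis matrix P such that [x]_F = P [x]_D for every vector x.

[[-1, 1, -1], [-1, 2, 0], [1, -1, 0]]

Take x = uj: its D-coordinates are the j-th standard unit vector, so P e_j — column j of P — equals [uj]_F.
u1 = -f1 - f2 + f3, giving column 1 = [-1, -1, 1]; repeating for each j gives P = [[-1, 1, -1], [-1, 2, 0], [1, -1, 0]].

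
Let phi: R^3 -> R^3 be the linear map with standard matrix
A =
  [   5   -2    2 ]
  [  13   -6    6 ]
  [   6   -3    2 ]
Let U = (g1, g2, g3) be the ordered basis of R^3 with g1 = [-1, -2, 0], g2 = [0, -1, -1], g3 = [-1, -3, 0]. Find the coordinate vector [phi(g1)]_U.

Column 1 of [phi]_U is the U-coordinate vector of phi(g1).
In standard coordinates phi(g1) = A g1 = [-1, -1, 0].
Converting to U: [-1, -1, 0] = 2g1 + 0·g2 - g3, so the coordinate vector is [2, 0, -1].

[2, 0, -1]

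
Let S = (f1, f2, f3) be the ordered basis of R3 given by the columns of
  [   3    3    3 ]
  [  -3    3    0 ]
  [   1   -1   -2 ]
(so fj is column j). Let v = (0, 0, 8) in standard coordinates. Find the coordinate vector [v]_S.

Write v = c_1 f1 + ... + c_3 f3 and solve for the c_i.
Gaussian elimination on [M | v] yields c = (2, 2, -4).
Check: 2f1 + 2f2 - 4f3 = (0, 0, 8).

(2, 2, -4)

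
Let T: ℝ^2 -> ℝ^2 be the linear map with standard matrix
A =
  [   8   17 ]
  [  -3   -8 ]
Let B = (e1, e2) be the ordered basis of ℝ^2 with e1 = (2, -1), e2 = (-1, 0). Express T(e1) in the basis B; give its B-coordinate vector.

Column 1 of [T]_B is the B-coordinate vector of T(e1).
In standard coordinates T(e1) = A e1 = (-1, 2).
Converting to B: (-1, 2) = -2e1 - 3e2, so the coordinate vector is (-2, -3).

(-2, -3)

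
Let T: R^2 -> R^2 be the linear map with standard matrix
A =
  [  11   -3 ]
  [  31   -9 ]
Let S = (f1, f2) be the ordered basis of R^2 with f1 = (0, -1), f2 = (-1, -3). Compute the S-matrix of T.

[[0, -2], [-3, 2]]

With P the matrix whose columns are f1, f2, [T]_S = P^(-1) A P.
Column by column: T(f1) = A f1 = (3, 9); its S-coordinates (0, -3) give column 1.
Continuing for each basis vector yields [T]_S = [[0, -2], [-3, 2]].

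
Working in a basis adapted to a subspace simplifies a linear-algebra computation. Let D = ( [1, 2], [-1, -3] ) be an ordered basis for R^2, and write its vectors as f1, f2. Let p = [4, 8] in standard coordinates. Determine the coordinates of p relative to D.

[4, 0]

We seek scalars with c_1 f1 + c_2 f2 = p; equivalently solve M c = p where the columns of M are f1, f2.
System: c_1 - c_2 = 4, 2c_1 - 3c_2 = 8; solving gives c_1 = 4, c_2 = 0.
Check: 4f1 + 0·f2 = [4, 8].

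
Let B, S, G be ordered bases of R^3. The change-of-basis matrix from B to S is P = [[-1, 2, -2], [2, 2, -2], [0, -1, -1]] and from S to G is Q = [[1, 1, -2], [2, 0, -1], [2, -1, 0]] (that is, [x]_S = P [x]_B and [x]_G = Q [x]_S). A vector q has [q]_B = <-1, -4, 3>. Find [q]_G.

Apply P to get S-coordinates <-13, -16, 1>, then Q to get G-coordinates.
The result is [q]_G = <-31, -27, -10>.

<-31, -27, -10>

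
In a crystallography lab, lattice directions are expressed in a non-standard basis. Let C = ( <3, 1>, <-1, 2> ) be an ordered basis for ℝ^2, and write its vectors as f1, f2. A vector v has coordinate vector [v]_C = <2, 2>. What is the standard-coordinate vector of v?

<4, 6>

v = M [v]_C, where M has columns f1, f2.
Carrying out the matrix-vector product, v = <4, 6>.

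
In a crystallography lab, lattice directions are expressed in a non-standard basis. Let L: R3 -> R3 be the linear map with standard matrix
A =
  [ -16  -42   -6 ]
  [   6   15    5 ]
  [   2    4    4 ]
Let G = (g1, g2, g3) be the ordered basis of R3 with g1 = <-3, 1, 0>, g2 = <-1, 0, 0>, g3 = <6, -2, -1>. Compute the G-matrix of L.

Let P have columns g1, ..., g3. Then [L]_G = P^(-1) A P.
Here det P = -1, so P^(-1) is integer; computing A P first and then P^(-1)(A P) gives [[1, -2, 1], [3, 2, 3], [2, 2, 0]].

[[1, -2, 1], [3, 2, 3], [2, 2, 0]]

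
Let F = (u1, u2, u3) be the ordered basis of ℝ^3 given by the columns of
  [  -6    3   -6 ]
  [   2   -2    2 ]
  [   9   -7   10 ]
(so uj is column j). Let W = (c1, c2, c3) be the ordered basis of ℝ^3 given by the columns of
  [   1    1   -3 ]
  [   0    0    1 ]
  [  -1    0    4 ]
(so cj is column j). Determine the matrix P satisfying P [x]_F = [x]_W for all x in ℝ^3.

Let M have columns uj and N have columns cj. Then for every x, N [x]_W = x = M [x]_F, so P = N^(-1) M.
Since det N = -1, N^(-1) has integer entries; multiplying gives P = [[-1, -1, -2], [1, -2, 2], [2, -2, 2]].

[[-1, -1, -2], [1, -2, 2], [2, -2, 2]]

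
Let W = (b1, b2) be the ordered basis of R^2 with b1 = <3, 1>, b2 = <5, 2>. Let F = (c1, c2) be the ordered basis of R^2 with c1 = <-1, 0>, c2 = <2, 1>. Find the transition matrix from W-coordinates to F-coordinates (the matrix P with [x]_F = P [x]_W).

[[-1, -1], [1, 2]]

Column j of P is [bj]_F, since P maps W-coordinates to F-coordinates.
Expressing b1 in F: b1 = -c1 + c2, so column 1 of P is <-1, 1>.
Doing the same for each bj gives P = [[-1, -1], [1, 2]].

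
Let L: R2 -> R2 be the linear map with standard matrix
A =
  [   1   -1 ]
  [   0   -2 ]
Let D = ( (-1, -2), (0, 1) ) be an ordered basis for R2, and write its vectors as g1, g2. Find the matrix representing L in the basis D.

[[-1, 1], [2, 0]]

With P the matrix whose columns are g1, g2, [L]_D = P^(-1) A P.
Column by column: L(g1) = A g1 = (1, 4); its D-coordinates (-1, 2) give column 1.
Continuing for each basis vector yields [L]_D = [[-1, 1], [2, 0]].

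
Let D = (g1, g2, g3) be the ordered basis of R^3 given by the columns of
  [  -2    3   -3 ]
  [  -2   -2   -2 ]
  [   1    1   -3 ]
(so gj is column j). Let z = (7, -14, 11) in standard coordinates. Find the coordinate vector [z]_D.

We seek scalars with c_1 g1 + ... + c_3 g3 = z; equivalently solve M c = z where the columns of M are g1, ..., g3.
Gaussian elimination on [M | z] yields c = (4, 4, -1).
Check: 4g1 + 4g2 - g3 = (7, -14, 11).

(4, 4, -1)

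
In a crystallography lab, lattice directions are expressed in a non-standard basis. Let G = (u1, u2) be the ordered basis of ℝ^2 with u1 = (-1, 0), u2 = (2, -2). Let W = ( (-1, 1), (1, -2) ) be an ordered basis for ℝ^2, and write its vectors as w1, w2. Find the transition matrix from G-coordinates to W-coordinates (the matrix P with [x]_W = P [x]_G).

[[2, -2], [1, 0]]

Column j of P is [uj]_W, since P maps G-coordinates to W-coordinates.
Expressing u1 in W: u1 = 2w1 + w2, so column 1 of P is (2, 1).
Doing the same for each uj gives P = [[2, -2], [1, 0]].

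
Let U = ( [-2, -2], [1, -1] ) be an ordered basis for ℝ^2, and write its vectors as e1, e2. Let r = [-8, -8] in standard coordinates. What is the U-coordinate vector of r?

We seek scalars with c_1 e1 + c_2 e2 = r; equivalently solve M c = r where the columns of M are e1, e2.
System: -2c_1 + c_2 = -8, -2c_1 - c_2 = -8; solving gives c_1 = 4, c_2 = 0.
Check: 4e1 + 0·e2 = [-8, -8].

[4, 0]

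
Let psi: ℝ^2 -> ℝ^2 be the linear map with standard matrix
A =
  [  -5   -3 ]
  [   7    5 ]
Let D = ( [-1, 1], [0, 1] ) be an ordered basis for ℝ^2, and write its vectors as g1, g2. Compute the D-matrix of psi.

[[-2, 3], [0, 2]]

With P the matrix whose columns are g1, g2, [psi]_D = P^(-1) A P.
Column by column: psi(g1) = A g1 = [2, -2]; its D-coordinates [-2, 0] give column 1.
Continuing for each basis vector yields [psi]_D = [[-2, 3], [0, 2]].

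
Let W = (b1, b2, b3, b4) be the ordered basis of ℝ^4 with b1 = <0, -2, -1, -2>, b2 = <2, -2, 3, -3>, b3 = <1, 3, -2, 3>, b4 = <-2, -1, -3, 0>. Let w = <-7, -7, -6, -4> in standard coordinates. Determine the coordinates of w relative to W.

[w]_W is the unique c with M c = w, where M has columns b1, ..., b4.
Gaussian elimination on [M | w] yields c = (-1, 1, -1, 4).
Check: -b1 + b2 - b3 + 4b4 = <-7, -7, -6, -4>.

<-1, 1, -1, 4>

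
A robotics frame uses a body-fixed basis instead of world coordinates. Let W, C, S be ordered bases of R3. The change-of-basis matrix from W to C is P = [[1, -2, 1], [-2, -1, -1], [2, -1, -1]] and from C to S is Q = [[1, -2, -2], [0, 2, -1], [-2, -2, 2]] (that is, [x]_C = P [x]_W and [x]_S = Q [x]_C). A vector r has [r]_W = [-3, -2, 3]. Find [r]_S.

[8, 17, -32]

Composing the changes, [r]_S = Q P [r]_W.
Q P = [[1, 2, 5], [-6, -1, -1], [6, 4, -2]]; applying this to [-3, -2, 3] gives [8, 17, -32].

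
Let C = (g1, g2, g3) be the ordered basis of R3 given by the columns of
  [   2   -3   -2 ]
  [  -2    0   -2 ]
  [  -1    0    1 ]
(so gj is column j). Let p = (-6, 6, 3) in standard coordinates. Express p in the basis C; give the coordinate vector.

Write p = c_1 g1 + ... + c_3 g3 and solve for the c_i.
Row-reducing the augmented matrix [M | p] gives c = (-3, 0, 0).
Check: -3g1 + 0·g2 + 0·g3 = (-6, 6, 3).

(-3, 0, 0)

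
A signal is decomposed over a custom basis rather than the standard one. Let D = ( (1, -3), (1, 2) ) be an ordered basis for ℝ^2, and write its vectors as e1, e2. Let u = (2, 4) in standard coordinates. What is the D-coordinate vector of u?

[u]_D is the unique c with M c = u, where M has columns e1, e2.
System: c_1 + c_2 = 2, -3c_1 + 2c_2 = 4; solving gives c_1 = 0, c_2 = 2.
Check: 0·e1 + 2e2 = (2, 4).

(0, 2)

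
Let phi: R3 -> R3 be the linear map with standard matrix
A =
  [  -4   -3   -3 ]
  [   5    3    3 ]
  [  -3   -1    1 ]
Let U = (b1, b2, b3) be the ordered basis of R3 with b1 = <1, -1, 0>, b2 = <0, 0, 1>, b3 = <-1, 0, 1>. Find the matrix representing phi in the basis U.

The j-th column of [phi]_U is [phi(bj)]_U.
phi(b1) = A b1 = <-1, 2, -2> = -2b1 - b2 - b3, so column 1 is <-2, -1, -1>.
Repeating for b2, b3 and assembling the columns gives [[-2, -3, 2], [-1, 1, 3], [-1, 0, 1]].

[[-2, -3, 2], [-1, 1, 3], [-1, 0, 1]]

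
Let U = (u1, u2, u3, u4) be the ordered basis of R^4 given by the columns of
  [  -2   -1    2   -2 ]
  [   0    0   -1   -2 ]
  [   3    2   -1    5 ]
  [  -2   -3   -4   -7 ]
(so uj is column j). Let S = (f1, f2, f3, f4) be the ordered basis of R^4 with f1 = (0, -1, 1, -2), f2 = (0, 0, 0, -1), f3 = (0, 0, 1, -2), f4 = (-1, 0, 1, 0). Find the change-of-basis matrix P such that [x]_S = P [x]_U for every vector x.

Let M have columns uj and N have columns fj. Then for every x, N [x]_S = x = M [x]_U, so P = N^(-1) M.
Since det N = -1, N^(-1) has integer entries; multiplying gives P = [[0, 0, 1, 2], [0, 1, 2, 1], [1, 1, 0, 1], [2, 1, -2, 2]].

[[0, 0, 1, 2], [0, 1, 2, 1], [1, 1, 0, 1], [2, 1, -2, 2]]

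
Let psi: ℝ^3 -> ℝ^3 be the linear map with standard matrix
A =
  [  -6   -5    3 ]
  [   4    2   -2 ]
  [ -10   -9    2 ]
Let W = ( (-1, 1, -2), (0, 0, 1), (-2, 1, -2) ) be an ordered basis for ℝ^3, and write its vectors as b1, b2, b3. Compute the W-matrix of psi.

The j-th column of [psi]_W is [psi(bj)]_W.
psi(b1) = A b1 = (-5, 2, -3) = -b1 + b2 + 3b3, so column 1 is (-1, 1, 3).
Repeating for b2, b3 and assembling the columns gives [[-1, -1, -3], [1, -2, 3], [3, -1, 1]].

[[-1, -1, -3], [1, -2, 3], [3, -1, 1]]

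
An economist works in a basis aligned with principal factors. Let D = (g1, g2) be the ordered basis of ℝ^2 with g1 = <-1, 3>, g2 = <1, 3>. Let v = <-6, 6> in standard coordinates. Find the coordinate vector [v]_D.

<4, -2>

[v]_D is the unique c with M c = v, where M has columns g1, g2.
System: -c_1 + c_2 = -6, 3c_1 + 3c_2 = 6; solving gives c_1 = 4, c_2 = -2.
Check: 4g1 - 2g2 = <-6, 6>.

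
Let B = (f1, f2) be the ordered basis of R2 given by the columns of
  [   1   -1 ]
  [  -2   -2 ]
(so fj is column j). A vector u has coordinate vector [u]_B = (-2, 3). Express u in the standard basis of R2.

(-5, -2)

By definition u = -2f1 + 3f2.
Summing componentwise gives (-5, -2).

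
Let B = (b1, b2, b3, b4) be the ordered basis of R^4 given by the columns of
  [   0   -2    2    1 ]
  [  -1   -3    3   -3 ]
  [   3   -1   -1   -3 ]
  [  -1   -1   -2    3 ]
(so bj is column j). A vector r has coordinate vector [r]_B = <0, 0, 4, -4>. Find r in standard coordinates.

r = M [r]_B, where M has columns b1, ..., b4.
Carrying out the matrix-vector product, r = <4, 24, 8, -20>.

<4, 24, 8, -20>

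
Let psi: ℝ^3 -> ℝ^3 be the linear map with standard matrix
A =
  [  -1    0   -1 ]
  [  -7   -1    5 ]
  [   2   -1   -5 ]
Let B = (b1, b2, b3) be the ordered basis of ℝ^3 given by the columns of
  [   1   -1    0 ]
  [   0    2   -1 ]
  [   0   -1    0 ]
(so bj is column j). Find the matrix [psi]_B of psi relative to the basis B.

Let P have columns b1, ..., b3. Then [psi]_B = P^(-1) A P.
Here det P = -1, so P^(-1) is integer; computing A P first and then P^(-1)(A P) gives [[-3, 1, -1], [-2, -1, -1], [3, -2, -3]].

[[-3, 1, -1], [-2, -1, -1], [3, -2, -3]]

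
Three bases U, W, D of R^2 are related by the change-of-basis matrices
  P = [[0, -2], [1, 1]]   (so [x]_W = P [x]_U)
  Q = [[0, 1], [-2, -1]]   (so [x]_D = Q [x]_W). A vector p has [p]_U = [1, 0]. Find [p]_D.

[1, -1]

First [p]_W = P [p]_U = [0, 1].
Then [p]_D = Q [p]_W = [1, -1].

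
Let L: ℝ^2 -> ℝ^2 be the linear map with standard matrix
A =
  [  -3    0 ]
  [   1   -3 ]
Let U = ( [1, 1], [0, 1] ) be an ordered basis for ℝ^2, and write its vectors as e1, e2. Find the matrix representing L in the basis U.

[[-3, 0], [1, -3]]

Let P have columns e1, e2. Then [L]_U = P^(-1) A P.
Here det P = 1, so P^(-1) is integer; computing A P first and then P^(-1)(A P) gives [[-3, 0], [1, -3]].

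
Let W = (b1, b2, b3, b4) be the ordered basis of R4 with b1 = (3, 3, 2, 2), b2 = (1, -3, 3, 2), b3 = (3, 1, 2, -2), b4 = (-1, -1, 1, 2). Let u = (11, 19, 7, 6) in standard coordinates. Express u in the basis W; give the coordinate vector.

Write u = c_1 b1 + ... + c_4 b4 and solve for the c_i.
Solving this 4x4 system gives c = (4, -3, 2, 4).
Check: 4b1 - 3b2 + 2b3 + 4b4 = (11, 19, 7, 6).

(4, -3, 2, 4)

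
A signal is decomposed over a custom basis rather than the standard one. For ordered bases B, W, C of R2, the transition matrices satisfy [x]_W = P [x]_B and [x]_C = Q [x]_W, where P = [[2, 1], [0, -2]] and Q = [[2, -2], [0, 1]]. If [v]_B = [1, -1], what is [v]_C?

[-2, 2]

Composing the changes, [v]_C = Q P [v]_B.
Q P = [[4, 6], [0, -2]]; applying this to [1, -1] gives [-2, 2].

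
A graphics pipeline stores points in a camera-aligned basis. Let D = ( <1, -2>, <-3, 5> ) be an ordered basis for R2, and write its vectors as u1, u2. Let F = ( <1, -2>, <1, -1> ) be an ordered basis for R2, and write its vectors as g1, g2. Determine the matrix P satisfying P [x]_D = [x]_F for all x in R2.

[[1, -2], [0, -1]]

Let M have columns uj and N have columns gj. Then for every x, N [x]_F = x = M [x]_D, so P = N^(-1) M.
Since det N = 1, N^(-1) has integer entries; multiplying gives P = [[1, -2], [0, -1]].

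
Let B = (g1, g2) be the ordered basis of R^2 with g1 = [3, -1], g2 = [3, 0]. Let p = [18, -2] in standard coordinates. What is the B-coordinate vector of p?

We seek scalars with c_1 g1 + c_2 g2 = p; equivalently solve M c = p where the columns of M are g1, g2.
System: 3c_1 + 3c_2 = 18, -c_1 + 0c_2 = -2; solving gives c_1 = 2, c_2 = 4.
Check: 2g1 + 4g2 = [18, -2].

[2, 4]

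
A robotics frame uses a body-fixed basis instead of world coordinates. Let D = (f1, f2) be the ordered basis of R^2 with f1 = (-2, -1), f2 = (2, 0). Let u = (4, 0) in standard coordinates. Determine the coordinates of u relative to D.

(0, 2)

[u]_D is the unique c with M c = u, where M has columns f1, f2.
System: -2c_1 + 2c_2 = 4, -c_1 + 0c_2 = 0; solving gives c_1 = 0, c_2 = 2.
Check: 0·f1 + 2f2 = (4, 0).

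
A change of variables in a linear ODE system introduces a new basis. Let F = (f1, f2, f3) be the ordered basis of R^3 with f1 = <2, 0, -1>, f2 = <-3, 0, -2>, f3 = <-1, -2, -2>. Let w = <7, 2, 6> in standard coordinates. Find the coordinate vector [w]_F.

We seek scalars with c_1 f1 + ... + c_3 f3 = w; equivalently solve M c = w where the columns of M are f1, ..., f3.
Gaussian elimination on [M | w] yields c = (0, -2, -1).
Check: 0·f1 - 2f2 - f3 = <7, 2, 6>.

<0, -2, -1>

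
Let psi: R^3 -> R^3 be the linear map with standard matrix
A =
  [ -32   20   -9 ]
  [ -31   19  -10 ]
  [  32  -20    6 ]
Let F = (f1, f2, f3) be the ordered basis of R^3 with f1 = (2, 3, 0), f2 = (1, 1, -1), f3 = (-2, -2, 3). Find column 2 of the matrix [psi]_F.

(1, -3, 1)

Compute psi(f2) = A f2 = (-3, -2, 6) in standard coordinates.
Then write this in F-coordinates: solve for y in y_1 f1 + ... + y_3 f3 = (-3, -2, 6).
This gives y = (1, -3, 1), which is column 2 of [psi]_F.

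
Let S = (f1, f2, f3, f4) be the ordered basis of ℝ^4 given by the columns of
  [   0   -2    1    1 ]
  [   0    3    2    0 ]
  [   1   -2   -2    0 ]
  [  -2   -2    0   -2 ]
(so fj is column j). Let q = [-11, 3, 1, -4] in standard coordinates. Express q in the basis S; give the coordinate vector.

[1, 3, -3, -2]

[q]_S is the unique c with M c = q, where M has columns f1, ..., f4.
Solving this 4x4 system gives c = (1, 3, -3, -2).
Check: f1 + 3f2 - 3f3 - 2f4 = [-11, 3, 1, -4].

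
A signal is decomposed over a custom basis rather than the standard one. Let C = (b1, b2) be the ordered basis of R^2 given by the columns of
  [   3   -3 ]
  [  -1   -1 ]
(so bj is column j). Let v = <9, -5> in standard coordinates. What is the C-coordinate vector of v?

<4, 1>

[v]_C is the unique c with M c = v, where M has columns b1, b2.
System: 3c_1 - 3c_2 = 9, -c_1 - c_2 = -5; solving gives c_1 = 4, c_2 = 1.
Check: 4b1 + b2 = <9, -5>.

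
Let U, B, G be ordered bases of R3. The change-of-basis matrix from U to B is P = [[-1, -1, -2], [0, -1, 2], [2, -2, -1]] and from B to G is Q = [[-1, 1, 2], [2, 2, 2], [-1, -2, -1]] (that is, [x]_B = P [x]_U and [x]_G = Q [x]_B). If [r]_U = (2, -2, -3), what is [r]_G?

(12, 26, -9)

Composing the changes, [r]_G = Q P [r]_U.
Q P = [[5, -4, 2], [2, -8, -2], [-1, 5, -1]]; applying this to (2, -2, -3) gives (12, 26, -9).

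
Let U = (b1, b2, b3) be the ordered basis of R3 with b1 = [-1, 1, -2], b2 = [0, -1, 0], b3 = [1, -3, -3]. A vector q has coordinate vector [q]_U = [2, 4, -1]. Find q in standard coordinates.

[-3, 1, -1]

By definition q = 2b1 + 4b2 - b3.
Summing componentwise gives [-3, 1, -1].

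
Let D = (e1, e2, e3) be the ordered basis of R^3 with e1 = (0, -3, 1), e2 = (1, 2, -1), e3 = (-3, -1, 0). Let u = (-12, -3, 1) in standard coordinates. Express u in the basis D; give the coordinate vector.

(-2, -3, 3)

We seek scalars with c_1 e1 + ... + c_3 e3 = u; equivalently solve M c = u where the columns of M are e1, ..., e3.
Solving this 3x3 system gives c = (-2, -3, 3).
Check: -2e1 - 3e2 + 3e3 = (-12, -3, 1).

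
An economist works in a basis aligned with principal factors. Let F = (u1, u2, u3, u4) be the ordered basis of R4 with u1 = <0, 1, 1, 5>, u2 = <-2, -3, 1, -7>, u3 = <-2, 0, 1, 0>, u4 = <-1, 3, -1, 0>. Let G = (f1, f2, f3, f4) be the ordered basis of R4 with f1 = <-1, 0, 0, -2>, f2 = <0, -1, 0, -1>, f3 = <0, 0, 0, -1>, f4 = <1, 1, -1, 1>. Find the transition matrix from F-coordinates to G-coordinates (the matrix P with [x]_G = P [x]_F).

Take x = uj: its F-coordinates are the j-th standard unit vector, so P e_j — column j of P — equals [uj]_G.
u1 = -f1 - 2f2 - 2f3 - f4, giving column 1 = <-1, -2, -2, -1>; repeating for each j gives P = [[-1, 1, 1, 2], [-2, 2, -1, -2], [-2, 2, -2, -1], [-1, -1, -1, 1]].

[[-1, 1, 1, 2], [-2, 2, -1, -2], [-2, 2, -2, -1], [-1, -1, -1, 1]]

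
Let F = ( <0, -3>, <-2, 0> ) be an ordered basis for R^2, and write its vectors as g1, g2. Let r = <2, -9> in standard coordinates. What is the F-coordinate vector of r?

[r]_F is the unique c with M c = r, where M has columns g1, g2.
System: 0c_1 - 2c_2 = 2, -3c_1 + 0c_2 = -9; solving gives c_1 = 3, c_2 = -1.
Check: 3g1 - g2 = <2, -9>.

<3, -1>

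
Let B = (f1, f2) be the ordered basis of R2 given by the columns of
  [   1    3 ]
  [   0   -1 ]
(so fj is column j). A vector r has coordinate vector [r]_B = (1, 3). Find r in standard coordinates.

(10, -3)

By definition r = f1 + 3f2.
Summing componentwise gives (10, -3).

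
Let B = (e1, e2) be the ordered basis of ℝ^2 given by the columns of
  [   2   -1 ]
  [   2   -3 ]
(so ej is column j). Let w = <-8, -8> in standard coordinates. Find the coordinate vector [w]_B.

[w]_B is the unique c with M c = w, where M has columns e1, e2.
System: 2c_1 - c_2 = -8, 2c_1 - 3c_2 = -8; solving gives c_1 = -4, c_2 = 0.
Check: -4e1 + 0·e2 = <-8, -8>.

<-4, 0>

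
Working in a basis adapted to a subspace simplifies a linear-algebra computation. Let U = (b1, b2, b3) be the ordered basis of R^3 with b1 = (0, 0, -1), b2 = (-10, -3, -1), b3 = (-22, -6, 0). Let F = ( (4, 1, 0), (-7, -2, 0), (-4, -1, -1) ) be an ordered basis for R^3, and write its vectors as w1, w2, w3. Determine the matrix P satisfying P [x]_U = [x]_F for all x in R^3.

[[1, 2, -2], [0, 2, 2], [1, 1, 0]]

Let M have columns bj and N have columns wj. Then for every x, N [x]_F = x = M [x]_U, so P = N^(-1) M.
Since det N = 1, N^(-1) has integer entries; multiplying gives P = [[1, 2, -2], [0, 2, 2], [1, 1, 0]].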